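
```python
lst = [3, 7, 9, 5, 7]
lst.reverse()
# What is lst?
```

[7, 5, 9, 7, 3]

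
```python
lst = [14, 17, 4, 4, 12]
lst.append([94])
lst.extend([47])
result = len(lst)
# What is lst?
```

After line 1: lst = [14, 17, 4, 4, 12]
After line 2 (append adds [94] as single element): lst = [14, 17, 4, 4, 12, [94]]
After line 3 (extend unpacks [47], adds 47): lst = [14, 17, 4, 4, 12, [94], 47]
After line 4: result = len(lst) = 7

[14, 17, 4, 4, 12, [94], 47]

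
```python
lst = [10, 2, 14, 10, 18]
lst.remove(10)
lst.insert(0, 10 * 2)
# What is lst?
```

After line 1: lst = [10, 2, 14, 10, 18]
After line 2 (remove first 10): lst = [2, 14, 10, 18]
After line 3 (insert 20 at index 0): lst = [20, 2, 14, 10, 18]

[20, 2, 14, 10, 18]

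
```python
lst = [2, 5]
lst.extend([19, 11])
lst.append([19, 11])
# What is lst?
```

After line 1: lst = [2, 5]
After line 2 (extend unpacks [19, 11]): lst = [2, 5, 19, 11]
After line 3 (append adds [19, 11] as single element): lst = [2, 5, 19, 11, [19, 11]]

[2, 5, 19, 11, [19, 11]]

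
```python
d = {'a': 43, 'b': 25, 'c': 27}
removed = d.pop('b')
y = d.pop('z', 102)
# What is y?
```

After line 1: d = {'a': 43, 'b': 25, 'c': 27}
After line 2 (pop 'b' returns 25): d = {'a': 43, 'c': 27}, removed = 25
After line 3 (pop 'z' missing, returns default 102): d = {'a': 43, 'c': 27}, y = 102

102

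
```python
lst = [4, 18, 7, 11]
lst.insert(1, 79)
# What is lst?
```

[4, 79, 18, 7, 11]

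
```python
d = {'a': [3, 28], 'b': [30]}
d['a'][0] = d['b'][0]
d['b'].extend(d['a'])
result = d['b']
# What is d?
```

After line 1: d = {'a': [3, 28], 'b': [30]}
After line 2 (a[0] = b[0] = 30): d = {'a': [30, 28], 'b': [30]}
After line 3 (b.extend(a) appends [30, 28]): d = {'a': [30, 28], 'b': [30, 30, 28]}
After line 4: result = d['b'] = [30, 30, 28]

{'a': [30, 28], 'b': [30, 30, 28]}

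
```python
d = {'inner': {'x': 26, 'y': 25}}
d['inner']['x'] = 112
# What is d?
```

After line 1: d = {'inner': {'x': 26, 'y': 25}}
After line 2 (inner x overwritten): d = {'inner': {'x': 112, 'y': 25}}

{'inner': {'x': 112, 'y': 25}}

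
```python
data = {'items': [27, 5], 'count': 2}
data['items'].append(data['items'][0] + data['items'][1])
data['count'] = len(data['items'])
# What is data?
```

After line 1: data = {'items': [27, 5], 'count': 2}
After line 2 (append 27 + 5 = 32): data = {'items': [27, 5, 32], 'count': 2}
After line 3 (count = len(items) = 3): data = {'items': [27, 5, 32], 'count': 3}

{'items': [27, 5, 32], 'count': 3}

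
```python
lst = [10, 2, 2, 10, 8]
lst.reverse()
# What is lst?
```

[8, 10, 2, 2, 10]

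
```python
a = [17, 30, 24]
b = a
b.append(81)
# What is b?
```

After line 1: a = [17, 30, 24]
After line 2 (b = a is an alias, same object): a = [17, 30, 24], b = [17, 30, 24]
After line 3 (b.append mutates the shared list): a = [17, 30, 24, 81], b = [17, 30, 24, 81]

[17, 30, 24, 81]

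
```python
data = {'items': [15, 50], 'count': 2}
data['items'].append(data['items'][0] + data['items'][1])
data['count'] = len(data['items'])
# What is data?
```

After line 1: data = {'items': [15, 50], 'count': 2}
After line 2 (append 15 + 50 = 65): data = {'items': [15, 50, 65], 'count': 2}
After line 3 (count = len(items) = 3): data = {'items': [15, 50, 65], 'count': 3}

{'items': [15, 50, 65], 'count': 3}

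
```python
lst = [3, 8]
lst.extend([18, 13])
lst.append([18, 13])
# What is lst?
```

After line 1: lst = [3, 8]
After line 2 (extend unpacks [18, 13]): lst = [3, 8, 18, 13]
After line 3 (append adds [18, 13] as single element): lst = [3, 8, 18, 13, [18, 13]]

[3, 8, 18, 13, [18, 13]]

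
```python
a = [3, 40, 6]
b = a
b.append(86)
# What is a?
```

After line 1: a = [3, 40, 6]
After line 2 (b = a is an alias, same object): a = [3, 40, 6], b = [3, 40, 6]
After line 3 (b.append mutates the shared list): a = [3, 40, 6, 86], b = [3, 40, 6, 86]

[3, 40, 6, 86]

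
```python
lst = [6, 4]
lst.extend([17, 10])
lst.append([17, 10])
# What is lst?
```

After line 1: lst = [6, 4]
After line 2 (extend unpacks [17, 10]): lst = [6, 4, 17, 10]
After line 3 (append adds [17, 10] as single element): lst = [6, 4, 17, 10, [17, 10]]

[6, 4, 17, 10, [17, 10]]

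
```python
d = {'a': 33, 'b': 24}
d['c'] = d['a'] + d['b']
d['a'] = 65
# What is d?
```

After line 1: d = {'a': 33, 'b': 24}
After line 2 (d['c'] = 33 + 24): d = {'a': 33, 'b': 24, 'c': 57}
After line 3: d = {'a': 65, 'b': 24, 'c': 57}

{'a': 65, 'b': 24, 'c': 57}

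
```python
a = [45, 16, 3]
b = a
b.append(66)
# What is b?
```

After line 1: a = [45, 16, 3]
After line 2 (b = a is an alias, same object): a = [45, 16, 3], b = [45, 16, 3]
After line 3 (b.append mutates the shared list): a = [45, 16, 3, 66], b = [45, 16, 3, 66]

[45, 16, 3, 66]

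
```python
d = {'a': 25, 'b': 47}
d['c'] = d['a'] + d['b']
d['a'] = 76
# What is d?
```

After line 1: d = {'a': 25, 'b': 47}
After line 2 (d['c'] = 25 + 47): d = {'a': 25, 'b': 47, 'c': 72}
After line 3: d = {'a': 76, 'b': 47, 'c': 72}

{'a': 76, 'b': 47, 'c': 72}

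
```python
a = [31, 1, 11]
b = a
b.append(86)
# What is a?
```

After line 1: a = [31, 1, 11]
After line 2 (b = a is an alias, same object): a = [31, 1, 11], b = [31, 1, 11]
After line 3 (b.append mutates the shared list): a = [31, 1, 11, 86], b = [31, 1, 11, 86]

[31, 1, 11, 86]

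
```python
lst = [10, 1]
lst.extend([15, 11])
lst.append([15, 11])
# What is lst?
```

After line 1: lst = [10, 1]
After line 2 (extend unpacks [15, 11]): lst = [10, 1, 15, 11]
After line 3 (append adds [15, 11] as single element): lst = [10, 1, 15, 11, [15, 11]]

[10, 1, 15, 11, [15, 11]]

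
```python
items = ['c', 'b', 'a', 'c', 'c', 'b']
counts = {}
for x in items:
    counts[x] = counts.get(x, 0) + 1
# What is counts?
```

Initial: counts = {}, items = ['c', 'b', 'a', 'c', 'c', 'b']
See 'c': counts = {'c': 1}
See 'b': counts = {'c': 1, 'b': 1}
See 'a': counts = {'c': 1, 'b': 1, 'a': 1}
See 'c': counts = {'c': 2, 'b': 1, 'a': 1}
See 'c': counts = {'c': 3, 'b': 1, 'a': 1}
See 'b': counts = {'c': 3, 'b': 2, 'a': 1}

{'c': 3, 'b': 2, 'a': 1}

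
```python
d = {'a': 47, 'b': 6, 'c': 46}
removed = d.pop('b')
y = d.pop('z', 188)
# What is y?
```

After line 1: d = {'a': 47, 'b': 6, 'c': 46}
After line 2 (pop 'b' returns 6): d = {'a': 47, 'c': 46}, removed = 6
After line 3 (pop 'z' missing, returns default 188): d = {'a': 47, 'c': 46}, y = 188

188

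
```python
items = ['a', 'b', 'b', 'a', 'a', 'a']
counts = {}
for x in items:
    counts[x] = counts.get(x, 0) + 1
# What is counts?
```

Initial: counts = {}, items = ['a', 'b', 'b', 'a', 'a', 'a']
See 'a': counts = {'a': 1}
See 'b': counts = {'a': 1, 'b': 1}
See 'b': counts = {'a': 1, 'b': 2}
See 'a': counts = {'a': 2, 'b': 2}
See 'a': counts = {'a': 3, 'b': 2}
See 'a': counts = {'a': 4, 'b': 2}

{'a': 4, 'b': 2}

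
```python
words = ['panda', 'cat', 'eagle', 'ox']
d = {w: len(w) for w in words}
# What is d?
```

{'panda': 5, 'cat': 3, 'eagle': 5, 'ox': 2}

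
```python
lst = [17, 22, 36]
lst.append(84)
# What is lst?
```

[17, 22, 36, 84]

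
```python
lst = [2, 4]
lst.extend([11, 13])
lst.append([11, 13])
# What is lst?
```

After line 1: lst = [2, 4]
After line 2 (extend unpacks [11, 13]): lst = [2, 4, 11, 13]
After line 3 (append adds [11, 13] as single element): lst = [2, 4, 11, 13, [11, 13]]

[2, 4, 11, 13, [11, 13]]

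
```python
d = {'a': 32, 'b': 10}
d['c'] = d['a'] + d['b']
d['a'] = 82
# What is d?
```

After line 1: d = {'a': 32, 'b': 10}
After line 2 (d['c'] = 32 + 10): d = {'a': 32, 'b': 10, 'c': 42}
After line 3: d = {'a': 82, 'b': 10, 'c': 42}

{'a': 82, 'b': 10, 'c': 42}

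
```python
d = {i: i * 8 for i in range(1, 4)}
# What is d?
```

{1: 8, 2: 16, 3: 24}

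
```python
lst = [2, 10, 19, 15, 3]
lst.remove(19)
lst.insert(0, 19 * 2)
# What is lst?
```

After line 1: lst = [2, 10, 19, 15, 3]
After line 2 (remove first 19): lst = [2, 10, 15, 3]
After line 3 (insert 38 at index 0): lst = [38, 2, 10, 15, 3]

[38, 2, 10, 15, 3]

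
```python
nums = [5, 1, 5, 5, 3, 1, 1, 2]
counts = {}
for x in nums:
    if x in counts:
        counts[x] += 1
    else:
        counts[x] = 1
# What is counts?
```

Initial: counts = {}, nums = [5, 1, 5, 5, 3, 1, 1, 2]
See 5: counts = {5: 1}
See 1: counts = {5: 1, 1: 1}
See 5: counts = {5: 2, 1: 1}
See 5: counts = {5: 3, 1: 1}
See 3: counts = {5: 3, 1: 1, 3: 1}
See 1: counts = {5: 3, 1: 2, 3: 1}
See 1: counts = {5: 3, 1: 3, 3: 1}
See 2: counts = {5: 3, 1: 3, 3: 1, 2: 1}

{5: 3, 1: 3, 3: 1, 2: 1}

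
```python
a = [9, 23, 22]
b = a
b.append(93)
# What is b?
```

After line 1: a = [9, 23, 22]
After line 2 (b = a is an alias, same object): a = [9, 23, 22], b = [9, 23, 22]
After line 3 (b.append mutates the shared list): a = [9, 23, 22, 93], b = [9, 23, 22, 93]

[9, 23, 22, 93]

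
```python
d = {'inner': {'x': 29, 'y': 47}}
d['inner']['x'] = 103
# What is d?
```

After line 1: d = {'inner': {'x': 29, 'y': 47}}
After line 2 (inner x overwritten): d = {'inner': {'x': 103, 'y': 47}}

{'inner': {'x': 103, 'y': 47}}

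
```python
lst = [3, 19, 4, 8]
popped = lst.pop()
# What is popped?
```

8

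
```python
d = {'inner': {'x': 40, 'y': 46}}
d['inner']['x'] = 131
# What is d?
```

After line 1: d = {'inner': {'x': 40, 'y': 46}}
After line 2 (inner x overwritten): d = {'inner': {'x': 131, 'y': 46}}

{'inner': {'x': 131, 'y': 46}}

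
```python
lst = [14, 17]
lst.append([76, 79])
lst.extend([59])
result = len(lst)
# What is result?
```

After line 1: lst = [14, 17]
After line 2 (append adds [76, 79] as single element): lst = [14, 17, [76, 79]]
After line 3 (extend unpacks [59], adds 59): lst = [14, 17, [76, 79], 59]
After line 4: result = len(lst) = 4

4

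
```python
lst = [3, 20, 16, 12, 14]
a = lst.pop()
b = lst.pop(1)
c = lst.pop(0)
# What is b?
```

After line 1: lst = [3, 20, 16, 12, 14]
After line 2 (pop() -> a = 14): lst = [3, 20, 16, 12]
After line 3 (pop(1) -> b = 20): lst = [3, 16, 12]
After line 4 (pop(0) -> c = 3): lst = [16, 12]

20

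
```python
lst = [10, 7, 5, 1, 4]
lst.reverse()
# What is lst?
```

[4, 1, 5, 7, 10]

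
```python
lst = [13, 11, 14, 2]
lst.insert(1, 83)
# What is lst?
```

[13, 83, 11, 14, 2]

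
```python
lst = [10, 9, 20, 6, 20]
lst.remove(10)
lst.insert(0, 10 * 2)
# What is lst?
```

After line 1: lst = [10, 9, 20, 6, 20]
After line 2 (remove first 10): lst = [9, 20, 6, 20]
After line 3 (insert 20 at index 0): lst = [20, 9, 20, 6, 20]

[20, 9, 20, 6, 20]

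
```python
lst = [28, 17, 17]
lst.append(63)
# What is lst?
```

[28, 17, 17, 63]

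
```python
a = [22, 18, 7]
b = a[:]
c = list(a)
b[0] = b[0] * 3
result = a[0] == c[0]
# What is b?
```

After line 1: a = [22, 18, 7]
After line 2 (b = a[:], copy): a = [22, 18, 7], b = [22, 18, 7]
After line 3 (c = list(a) is a copy, new object): c = [22, 18, 7]
After line 4 (b[0] = 22 * 3 = 66; only b mutates (copy)): a = [22, 18, 7], b = [66, 18, 7], c = [22, 18, 7]
After line 5 (a[0] = 22, c[0] = 22; result = True)

[66, 18, 7]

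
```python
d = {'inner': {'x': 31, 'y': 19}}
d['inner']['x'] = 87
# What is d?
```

After line 1: d = {'inner': {'x': 31, 'y': 19}}
After line 2 (inner x overwritten): d = {'inner': {'x': 87, 'y': 19}}

{'inner': {'x': 87, 'y': 19}}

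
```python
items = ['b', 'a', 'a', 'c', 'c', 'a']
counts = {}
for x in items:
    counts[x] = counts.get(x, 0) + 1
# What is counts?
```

Initial: counts = {}, items = ['b', 'a', 'a', 'c', 'c', 'a']
See 'b': counts = {'b': 1}
See 'a': counts = {'b': 1, 'a': 1}
See 'a': counts = {'b': 1, 'a': 2}
See 'c': counts = {'b': 1, 'a': 2, 'c': 1}
See 'c': counts = {'b': 1, 'a': 2, 'c': 2}
See 'a': counts = {'b': 1, 'a': 3, 'c': 2}

{'b': 1, 'a': 3, 'c': 2}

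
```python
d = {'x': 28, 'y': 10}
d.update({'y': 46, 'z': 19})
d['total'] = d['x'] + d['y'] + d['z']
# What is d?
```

After line 1: d = {'x': 28, 'y': 10}
After line 2 (y overwritten, z added): d = {'x': 28, 'y': 46, 'z': 19}
After line 3 (total = 28 + 46 + 19 = 93): d = {'x': 28, 'y': 46, 'z': 19, 'total': 93}

{'x': 28, 'y': 46, 'z': 19, 'total': 93}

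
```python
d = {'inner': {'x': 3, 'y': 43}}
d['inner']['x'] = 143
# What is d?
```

After line 1: d = {'inner': {'x': 3, 'y': 43}}
After line 2 (inner x overwritten): d = {'inner': {'x': 143, 'y': 43}}

{'inner': {'x': 143, 'y': 43}}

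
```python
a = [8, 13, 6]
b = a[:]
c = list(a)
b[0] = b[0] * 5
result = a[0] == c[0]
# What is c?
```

After line 1: a = [8, 13, 6]
After line 2 (b = a[:], copy): a = [8, 13, 6], b = [8, 13, 6]
After line 3 (c = list(a) is a copy, new object): c = [8, 13, 6]
After line 4 (b[0] = 8 * 5 = 40; only b mutates (copy)): a = [8, 13, 6], b = [40, 13, 6], c = [8, 13, 6]
After line 5 (a[0] = 8, c[0] = 8; result = True)

[8, 13, 6]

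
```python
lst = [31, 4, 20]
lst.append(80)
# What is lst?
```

[31, 4, 20, 80]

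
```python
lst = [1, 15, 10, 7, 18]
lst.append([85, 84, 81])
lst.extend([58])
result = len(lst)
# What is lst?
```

After line 1: lst = [1, 15, 10, 7, 18]
After line 2 (append adds [85, 84, 81] as single element): lst = [1, 15, 10, 7, 18, [85, 84, 81]]
After line 3 (extend unpacks [58], adds 58): lst = [1, 15, 10, 7, 18, [85, 84, 81], 58]
After line 4: result = len(lst) = 7

[1, 15, 10, 7, 18, [85, 84, 81], 58]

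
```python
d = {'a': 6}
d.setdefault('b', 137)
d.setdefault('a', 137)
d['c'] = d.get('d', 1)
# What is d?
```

After line 1: d = {'a': 6}
After line 2 (setdefault adds 'b'=137): d = {'a': 6, 'b': 137}
After line 3 (setdefault 'a' no-op, already exists): d = {'a': 6, 'b': 137}
After line 4 (get('d', 1) returns default since 'd' not in d): d = {'a': 6, 'b': 137, 'c': 1}

{'a': 6, 'b': 137, 'c': 1}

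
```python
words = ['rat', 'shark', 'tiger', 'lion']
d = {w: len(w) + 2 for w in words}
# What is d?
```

{'rat': 5, 'shark': 7, 'tiger': 7, 'lion': 6}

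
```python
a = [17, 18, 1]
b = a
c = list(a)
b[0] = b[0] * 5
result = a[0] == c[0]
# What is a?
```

After line 1: a = [17, 18, 1]
After line 2 (b = a, alias): a = [17, 18, 1], b = [17, 18, 1]
After line 3 (c = list(a) is a copy, new object): c = [17, 18, 1]
After line 4 (b[0] = 17 * 5 = 85; mutates shared a/b): a = b = [85, 18, 1], c = [17, 18, 1]
After line 5 (a[0] = 85, c[0] = 17; result = False)

[85, 18, 1]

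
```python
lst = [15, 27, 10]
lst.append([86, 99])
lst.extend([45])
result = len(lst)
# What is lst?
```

After line 1: lst = [15, 27, 10]
After line 2 (append adds [86, 99] as single element): lst = [15, 27, 10, [86, 99]]
After line 3 (extend unpacks [45], adds 45): lst = [15, 27, 10, [86, 99], 45]
After line 4: result = len(lst) = 5

[15, 27, 10, [86, 99], 45]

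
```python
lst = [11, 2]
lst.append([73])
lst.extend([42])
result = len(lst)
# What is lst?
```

After line 1: lst = [11, 2]
After line 2 (append adds [73] as single element): lst = [11, 2, [73]]
After line 3 (extend unpacks [42], adds 42): lst = [11, 2, [73], 42]
After line 4: result = len(lst) = 4

[11, 2, [73], 42]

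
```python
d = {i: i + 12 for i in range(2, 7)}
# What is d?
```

{2: 14, 3: 15, 4: 16, 5: 17, 6: 18}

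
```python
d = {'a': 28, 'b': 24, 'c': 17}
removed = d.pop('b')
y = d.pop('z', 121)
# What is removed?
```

After line 1: d = {'a': 28, 'b': 24, 'c': 17}
After line 2 (pop 'b' returns 24): d = {'a': 28, 'c': 17}, removed = 24
After line 3 (pop 'z' missing, returns default 121): d = {'a': 28, 'c': 17}, y = 121

24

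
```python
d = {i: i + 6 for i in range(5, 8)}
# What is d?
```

{5: 11, 6: 12, 7: 13}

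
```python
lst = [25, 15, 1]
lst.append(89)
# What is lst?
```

[25, 15, 1, 89]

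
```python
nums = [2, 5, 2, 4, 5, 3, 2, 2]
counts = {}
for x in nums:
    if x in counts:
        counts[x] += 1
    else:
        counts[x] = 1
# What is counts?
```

Initial: counts = {}, nums = [2, 5, 2, 4, 5, 3, 2, 2]
See 2: counts = {2: 1}
See 5: counts = {2: 1, 5: 1}
See 2: counts = {2: 2, 5: 1}
See 4: counts = {2: 2, 5: 1, 4: 1}
See 5: counts = {2: 2, 5: 2, 4: 1}
See 3: counts = {2: 2, 5: 2, 4: 1, 3: 1}
See 2: counts = {2: 3, 5: 2, 4: 1, 3: 1}
See 2: counts = {2: 4, 5: 2, 4: 1, 3: 1}

{2: 4, 5: 2, 4: 1, 3: 1}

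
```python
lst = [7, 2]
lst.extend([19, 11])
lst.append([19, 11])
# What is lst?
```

After line 1: lst = [7, 2]
After line 2 (extend unpacks [19, 11]): lst = [7, 2, 19, 11]
After line 3 (append adds [19, 11] as single element): lst = [7, 2, 19, 11, [19, 11]]

[7, 2, 19, 11, [19, 11]]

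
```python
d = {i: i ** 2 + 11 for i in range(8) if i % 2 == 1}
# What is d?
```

{1: 12, 3: 20, 5: 36, 7: 60}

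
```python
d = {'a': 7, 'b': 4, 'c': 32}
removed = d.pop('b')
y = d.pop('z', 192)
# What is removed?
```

After line 1: d = {'a': 7, 'b': 4, 'c': 32}
After line 2 (pop 'b' returns 4): d = {'a': 7, 'c': 32}, removed = 4
After line 3 (pop 'z' missing, returns default 192): d = {'a': 7, 'c': 32}, y = 192

4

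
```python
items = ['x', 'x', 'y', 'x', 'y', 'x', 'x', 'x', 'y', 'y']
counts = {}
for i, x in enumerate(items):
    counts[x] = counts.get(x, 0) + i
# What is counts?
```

Initial: counts = {}, items = ['x', 'x', 'y', 'x', 'y', 'x', 'x', 'x', 'y', 'y']
i=0, x='x': counts = {'x': 0}
i=1, x='x': counts = {'x': 1}
i=2, x='y': counts = {'x': 1, 'y': 2}
i=3, x='x': counts = {'x': 4, 'y': 2}
i=4, x='y': counts = {'x': 4, 'y': 6}
i=5, x='x': counts = {'x': 9, 'y': 6}
i=6, x='x': counts = {'x': 15, 'y': 6}
i=7, x='x': counts = {'x': 22, 'y': 6}
i=8, x='y': counts = {'x': 22, 'y': 14}
i=9, x='y': counts = {'x': 22, 'y': 23}

{'x': 22, 'y': 23}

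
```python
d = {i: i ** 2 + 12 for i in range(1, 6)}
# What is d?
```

{1: 13, 2: 16, 3: 21, 4: 28, 5: 37}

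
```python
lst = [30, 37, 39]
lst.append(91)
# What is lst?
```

[30, 37, 39, 91]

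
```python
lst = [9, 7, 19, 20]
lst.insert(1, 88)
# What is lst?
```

[9, 88, 7, 19, 20]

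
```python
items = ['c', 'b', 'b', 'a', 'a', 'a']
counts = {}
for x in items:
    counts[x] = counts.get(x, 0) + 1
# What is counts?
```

Initial: counts = {}, items = ['c', 'b', 'b', 'a', 'a', 'a']
See 'c': counts = {'c': 1}
See 'b': counts = {'c': 1, 'b': 1}
See 'b': counts = {'c': 1, 'b': 2}
See 'a': counts = {'c': 1, 'b': 2, 'a': 1}
See 'a': counts = {'c': 1, 'b': 2, 'a': 2}
See 'a': counts = {'c': 1, 'b': 2, 'a': 3}

{'c': 1, 'b': 2, 'a': 3}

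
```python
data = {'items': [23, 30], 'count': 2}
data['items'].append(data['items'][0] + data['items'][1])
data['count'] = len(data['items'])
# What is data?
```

After line 1: data = {'items': [23, 30], 'count': 2}
After line 2 (append 23 + 30 = 53): data = {'items': [23, 30, 53], 'count': 2}
After line 3 (count = len(items) = 3): data = {'items': [23, 30, 53], 'count': 3}

{'items': [23, 30, 53], 'count': 3}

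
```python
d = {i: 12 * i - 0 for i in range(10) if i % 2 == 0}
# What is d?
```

{0: 0, 2: 24, 4: 48, 6: 72, 8: 96}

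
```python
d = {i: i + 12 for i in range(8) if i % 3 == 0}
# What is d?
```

{0: 12, 3: 15, 6: 18}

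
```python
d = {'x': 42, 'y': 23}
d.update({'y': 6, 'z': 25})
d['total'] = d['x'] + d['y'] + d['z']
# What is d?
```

After line 1: d = {'x': 42, 'y': 23}
After line 2 (y overwritten, z added): d = {'x': 42, 'y': 6, 'z': 25}
After line 3 (total = 42 + 6 + 25 = 73): d = {'x': 42, 'y': 6, 'z': 25, 'total': 73}

{'x': 42, 'y': 6, 'z': 25, 'total': 73}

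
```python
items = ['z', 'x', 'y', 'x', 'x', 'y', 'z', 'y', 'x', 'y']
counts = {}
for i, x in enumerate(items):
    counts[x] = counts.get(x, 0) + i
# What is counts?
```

Initial: counts = {}, items = ['z', 'x', 'y', 'x', 'x', 'y', 'z', 'y', 'x', 'y']
i=0, x='z': counts = {'z': 0}
i=1, x='x': counts = {'z': 0, 'x': 1}
i=2, x='y': counts = {'z': 0, 'x': 1, 'y': 2}
i=3, x='x': counts = {'z': 0, 'x': 4, 'y': 2}
i=4, x='x': counts = {'z': 0, 'x': 8, 'y': 2}
i=5, x='y': counts = {'z': 0, 'x': 8, 'y': 7}
i=6, x='z': counts = {'z': 6, 'x': 8, 'y': 7}
i=7, x='y': counts = {'z': 6, 'x': 8, 'y': 14}
i=8, x='x': counts = {'z': 6, 'x': 16, 'y': 14}
i=9, x='y': counts = {'z': 6, 'x': 16, 'y': 23}

{'z': 6, 'x': 16, 'y': 23}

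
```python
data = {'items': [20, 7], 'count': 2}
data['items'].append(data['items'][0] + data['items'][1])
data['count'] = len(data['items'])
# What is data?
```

After line 1: data = {'items': [20, 7], 'count': 2}
After line 2 (append 20 + 7 = 27): data = {'items': [20, 7, 27], 'count': 2}
After line 3 (count = len(items) = 3): data = {'items': [20, 7, 27], 'count': 3}

{'items': [20, 7, 27], 'count': 3}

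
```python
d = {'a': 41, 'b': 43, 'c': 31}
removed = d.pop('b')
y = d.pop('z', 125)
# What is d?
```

After line 1: d = {'a': 41, 'b': 43, 'c': 31}
After line 2 (pop 'b' returns 43): d = {'a': 41, 'c': 31}, removed = 43
After line 3 (pop 'z' missing, returns default 125): d = {'a': 41, 'c': 31}, y = 125

{'a': 41, 'c': 31}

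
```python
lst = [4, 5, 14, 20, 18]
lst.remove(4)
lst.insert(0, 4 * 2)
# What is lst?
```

After line 1: lst = [4, 5, 14, 20, 18]
After line 2 (remove first 4): lst = [5, 14, 20, 18]
After line 3 (insert 8 at index 0): lst = [8, 5, 14, 20, 18]

[8, 5, 14, 20, 18]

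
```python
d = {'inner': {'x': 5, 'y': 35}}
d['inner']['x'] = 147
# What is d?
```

After line 1: d = {'inner': {'x': 5, 'y': 35}}
After line 2 (inner x overwritten): d = {'inner': {'x': 147, 'y': 35}}

{'inner': {'x': 147, 'y': 35}}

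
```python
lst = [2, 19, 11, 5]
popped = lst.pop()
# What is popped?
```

5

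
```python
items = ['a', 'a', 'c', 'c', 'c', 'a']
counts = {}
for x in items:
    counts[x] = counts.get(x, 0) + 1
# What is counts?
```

Initial: counts = {}, items = ['a', 'a', 'c', 'c', 'c', 'a']
See 'a': counts = {'a': 1}
See 'a': counts = {'a': 2}
See 'c': counts = {'a': 2, 'c': 1}
See 'c': counts = {'a': 2, 'c': 2}
See 'c': counts = {'a': 2, 'c': 3}
See 'a': counts = {'a': 3, 'c': 3}

{'a': 3, 'c': 3}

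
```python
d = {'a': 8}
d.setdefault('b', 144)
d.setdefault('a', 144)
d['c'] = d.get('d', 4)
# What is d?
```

After line 1: d = {'a': 8}
After line 2 (setdefault adds 'b'=144): d = {'a': 8, 'b': 144}
After line 3 (setdefault 'a' no-op, already exists): d = {'a': 8, 'b': 144}
After line 4 (get('d', 4) returns default since 'd' not in d): d = {'a': 8, 'b': 144, 'c': 4}

{'a': 8, 'b': 144, 'c': 4}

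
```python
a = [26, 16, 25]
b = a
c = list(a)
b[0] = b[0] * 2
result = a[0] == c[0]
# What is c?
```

After line 1: a = [26, 16, 25]
After line 2 (b = a, alias): a = [26, 16, 25], b = [26, 16, 25]
After line 3 (c = list(a) is a copy, new object): c = [26, 16, 25]
After line 4 (b[0] = 26 * 2 = 52; mutates shared a/b): a = b = [52, 16, 25], c = [26, 16, 25]
After line 5 (a[0] = 52, c[0] = 26; result = False)

[26, 16, 25]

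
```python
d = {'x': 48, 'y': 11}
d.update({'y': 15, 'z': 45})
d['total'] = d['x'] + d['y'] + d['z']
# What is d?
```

After line 1: d = {'x': 48, 'y': 11}
After line 2 (y overwritten, z added): d = {'x': 48, 'y': 15, 'z': 45}
After line 3 (total = 48 + 15 + 45 = 108): d = {'x': 48, 'y': 15, 'z': 45, 'total': 108}

{'x': 48, 'y': 15, 'z': 45, 'total': 108}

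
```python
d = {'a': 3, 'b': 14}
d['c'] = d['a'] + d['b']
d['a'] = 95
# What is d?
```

After line 1: d = {'a': 3, 'b': 14}
After line 2 (d['c'] = 3 + 14): d = {'a': 3, 'b': 14, 'c': 17}
After line 3: d = {'a': 95, 'b': 14, 'c': 17}

{'a': 95, 'b': 14, 'c': 17}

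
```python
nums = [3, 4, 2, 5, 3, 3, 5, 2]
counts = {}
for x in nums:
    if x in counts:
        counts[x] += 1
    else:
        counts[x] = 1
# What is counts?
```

Initial: counts = {}, nums = [3, 4, 2, 5, 3, 3, 5, 2]
See 3: counts = {3: 1}
See 4: counts = {3: 1, 4: 1}
See 2: counts = {3: 1, 4: 1, 2: 1}
See 5: counts = {3: 1, 4: 1, 2: 1, 5: 1}
See 3: counts = {3: 2, 4: 1, 2: 1, 5: 1}
See 3: counts = {3: 3, 4: 1, 2: 1, 5: 1}
See 5: counts = {3: 3, 4: 1, 2: 1, 5: 2}
See 2: counts = {3: 3, 4: 1, 2: 2, 5: 2}

{3: 3, 4: 1, 2: 2, 5: 2}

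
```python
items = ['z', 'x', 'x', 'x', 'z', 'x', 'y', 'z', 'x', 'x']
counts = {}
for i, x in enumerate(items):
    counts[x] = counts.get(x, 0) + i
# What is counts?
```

Initial: counts = {}, items = ['z', 'x', 'x', 'x', 'z', 'x', 'y', 'z', 'x', 'x']
i=0, x='z': counts = {'z': 0}
i=1, x='x': counts = {'z': 0, 'x': 1}
i=2, x='x': counts = {'z': 0, 'x': 3}
i=3, x='x': counts = {'z': 0, 'x': 6}
i=4, x='z': counts = {'z': 4, 'x': 6}
i=5, x='x': counts = {'z': 4, 'x': 11}
i=6, x='y': counts = {'z': 4, 'x': 11, 'y': 6}
i=7, x='z': counts = {'z': 11, 'x': 11, 'y': 6}
i=8, x='x': counts = {'z': 11, 'x': 19, 'y': 6}
i=9, x='x': counts = {'z': 11, 'x': 28, 'y': 6}

{'z': 11, 'x': 28, 'y': 6}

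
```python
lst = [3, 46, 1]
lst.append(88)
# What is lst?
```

[3, 46, 1, 88]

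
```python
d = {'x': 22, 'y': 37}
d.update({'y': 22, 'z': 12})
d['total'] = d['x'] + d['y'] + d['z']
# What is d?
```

After line 1: d = {'x': 22, 'y': 37}
After line 2 (y overwritten, z added): d = {'x': 22, 'y': 22, 'z': 12}
After line 3 (total = 22 + 22 + 12 = 56): d = {'x': 22, 'y': 22, 'z': 12, 'total': 56}

{'x': 22, 'y': 22, 'z': 12, 'total': 56}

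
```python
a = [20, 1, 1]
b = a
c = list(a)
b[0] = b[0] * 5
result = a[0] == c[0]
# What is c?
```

After line 1: a = [20, 1, 1]
After line 2 (b = a, alias): a = [20, 1, 1], b = [20, 1, 1]
After line 3 (c = list(a) is a copy, new object): c = [20, 1, 1]
After line 4 (b[0] = 20 * 5 = 100; mutates shared a/b): a = b = [100, 1, 1], c = [20, 1, 1]
After line 5 (a[0] = 100, c[0] = 20; result = False)

[20, 1, 1]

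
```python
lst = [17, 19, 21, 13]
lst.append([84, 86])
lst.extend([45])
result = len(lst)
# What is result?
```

After line 1: lst = [17, 19, 21, 13]
After line 2 (append adds [84, 86] as single element): lst = [17, 19, 21, 13, [84, 86]]
After line 3 (extend unpacks [45], adds 45): lst = [17, 19, 21, 13, [84, 86], 45]
After line 4: result = len(lst) = 6

6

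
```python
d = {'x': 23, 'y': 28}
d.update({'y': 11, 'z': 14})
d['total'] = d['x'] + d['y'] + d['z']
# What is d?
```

After line 1: d = {'x': 23, 'y': 28}
After line 2 (y overwritten, z added): d = {'x': 23, 'y': 11, 'z': 14}
After line 3 (total = 23 + 11 + 14 = 48): d = {'x': 23, 'y': 11, 'z': 14, 'total': 48}

{'x': 23, 'y': 11, 'z': 14, 'total': 48}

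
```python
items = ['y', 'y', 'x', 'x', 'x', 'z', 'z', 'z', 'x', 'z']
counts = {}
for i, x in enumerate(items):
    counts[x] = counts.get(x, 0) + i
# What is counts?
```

Initial: counts = {}, items = ['y', 'y', 'x', 'x', 'x', 'z', 'z', 'z', 'x', 'z']
i=0, x='y': counts = {'y': 0}
i=1, x='y': counts = {'y': 1}
i=2, x='x': counts = {'y': 1, 'x': 2}
i=3, x='x': counts = {'y': 1, 'x': 5}
i=4, x='x': counts = {'y': 1, 'x': 9}
i=5, x='z': counts = {'y': 1, 'x': 9, 'z': 5}
i=6, x='z': counts = {'y': 1, 'x': 9, 'z': 11}
i=7, x='z': counts = {'y': 1, 'x': 9, 'z': 18}
i=8, x='x': counts = {'y': 1, 'x': 17, 'z': 18}
i=9, x='z': counts = {'y': 1, 'x': 17, 'z': 27}

{'y': 1, 'x': 17, 'z': 27}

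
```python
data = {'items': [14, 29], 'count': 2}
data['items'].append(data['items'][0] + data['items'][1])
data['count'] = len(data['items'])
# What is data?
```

After line 1: data = {'items': [14, 29], 'count': 2}
After line 2 (append 14 + 29 = 43): data = {'items': [14, 29, 43], 'count': 2}
After line 3 (count = len(items) = 3): data = {'items': [14, 29, 43], 'count': 3}

{'items': [14, 29, 43], 'count': 3}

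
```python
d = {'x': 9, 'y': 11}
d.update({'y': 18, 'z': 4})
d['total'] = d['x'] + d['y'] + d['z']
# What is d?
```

After line 1: d = {'x': 9, 'y': 11}
After line 2 (y overwritten, z added): d = {'x': 9, 'y': 18, 'z': 4}
After line 3 (total = 9 + 18 + 4 = 31): d = {'x': 9, 'y': 18, 'z': 4, 'total': 31}

{'x': 9, 'y': 18, 'z': 4, 'total': 31}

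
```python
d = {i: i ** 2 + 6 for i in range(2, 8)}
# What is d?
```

{2: 10, 3: 15, 4: 22, 5: 31, 6: 42, 7: 55}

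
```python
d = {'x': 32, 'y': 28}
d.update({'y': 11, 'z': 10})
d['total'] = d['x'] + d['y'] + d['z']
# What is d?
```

After line 1: d = {'x': 32, 'y': 28}
After line 2 (y overwritten, z added): d = {'x': 32, 'y': 11, 'z': 10}
After line 3 (total = 32 + 11 + 10 = 53): d = {'x': 32, 'y': 11, 'z': 10, 'total': 53}

{'x': 32, 'y': 11, 'z': 10, 'total': 53}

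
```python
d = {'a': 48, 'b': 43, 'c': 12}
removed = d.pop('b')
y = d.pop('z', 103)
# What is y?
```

After line 1: d = {'a': 48, 'b': 43, 'c': 12}
After line 2 (pop 'b' returns 43): d = {'a': 48, 'c': 12}, removed = 43
After line 3 (pop 'z' missing, returns default 103): d = {'a': 48, 'c': 12}, y = 103

103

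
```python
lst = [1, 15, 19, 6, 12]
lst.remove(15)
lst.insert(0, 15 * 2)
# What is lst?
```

After line 1: lst = [1, 15, 19, 6, 12]
After line 2 (remove first 15): lst = [1, 19, 6, 12]
After line 3 (insert 30 at index 0): lst = [30, 1, 19, 6, 12]

[30, 1, 19, 6, 12]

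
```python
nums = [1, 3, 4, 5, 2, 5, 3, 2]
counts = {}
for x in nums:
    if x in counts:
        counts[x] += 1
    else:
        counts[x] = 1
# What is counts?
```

Initial: counts = {}, nums = [1, 3, 4, 5, 2, 5, 3, 2]
See 1: counts = {1: 1}
See 3: counts = {1: 1, 3: 1}
See 4: counts = {1: 1, 3: 1, 4: 1}
See 5: counts = {1: 1, 3: 1, 4: 1, 5: 1}
See 2: counts = {1: 1, 3: 1, 4: 1, 5: 1, 2: 1}
See 5: counts = {1: 1, 3: 1, 4: 1, 5: 2, 2: 1}
See 3: counts = {1: 1, 3: 2, 4: 1, 5: 2, 2: 1}
See 2: counts = {1: 1, 3: 2, 4: 1, 5: 2, 2: 2}

{1: 1, 3: 2, 4: 1, 5: 2, 2: 2}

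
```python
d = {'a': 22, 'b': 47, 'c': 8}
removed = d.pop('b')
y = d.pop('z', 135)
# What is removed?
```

After line 1: d = {'a': 22, 'b': 47, 'c': 8}
After line 2 (pop 'b' returns 47): d = {'a': 22, 'c': 8}, removed = 47
After line 3 (pop 'z' missing, returns default 135): d = {'a': 22, 'c': 8}, y = 135

47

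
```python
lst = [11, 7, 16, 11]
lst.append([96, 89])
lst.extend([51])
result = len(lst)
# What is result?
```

After line 1: lst = [11, 7, 16, 11]
After line 2 (append adds [96, 89] as single element): lst = [11, 7, 16, 11, [96, 89]]
After line 3 (extend unpacks [51], adds 51): lst = [11, 7, 16, 11, [96, 89], 51]
After line 4: result = len(lst) = 6

6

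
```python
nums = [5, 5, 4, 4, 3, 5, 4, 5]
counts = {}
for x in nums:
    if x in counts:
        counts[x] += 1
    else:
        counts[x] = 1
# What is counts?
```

Initial: counts = {}, nums = [5, 5, 4, 4, 3, 5, 4, 5]
See 5: counts = {5: 1}
See 5: counts = {5: 2}
See 4: counts = {5: 2, 4: 1}
See 4: counts = {5: 2, 4: 2}
See 3: counts = {5: 2, 4: 2, 3: 1}
See 5: counts = {5: 3, 4: 2, 3: 1}
See 4: counts = {5: 3, 4: 3, 3: 1}
See 5: counts = {5: 4, 4: 3, 3: 1}

{5: 4, 4: 3, 3: 1}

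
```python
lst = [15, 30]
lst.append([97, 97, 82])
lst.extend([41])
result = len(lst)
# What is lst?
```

After line 1: lst = [15, 30]
After line 2 (append adds [97, 97, 82] as single element): lst = [15, 30, [97, 97, 82]]
After line 3 (extend unpacks [41], adds 41): lst = [15, 30, [97, 97, 82], 41]
After line 4: result = len(lst) = 4

[15, 30, [97, 97, 82], 41]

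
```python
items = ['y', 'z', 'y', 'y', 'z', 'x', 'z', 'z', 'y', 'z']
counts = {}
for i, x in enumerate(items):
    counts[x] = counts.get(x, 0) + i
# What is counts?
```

Initial: counts = {}, items = ['y', 'z', 'y', 'y', 'z', 'x', 'z', 'z', 'y', 'z']
i=0, x='y': counts = {'y': 0}
i=1, x='z': counts = {'y': 0, 'z': 1}
i=2, x='y': counts = {'y': 2, 'z': 1}
i=3, x='y': counts = {'y': 5, 'z': 1}
i=4, x='z': counts = {'y': 5, 'z': 5}
i=5, x='x': counts = {'y': 5, 'z': 5, 'x': 5}
i=6, x='z': counts = {'y': 5, 'z': 11, 'x': 5}
i=7, x='z': counts = {'y': 5, 'z': 18, 'x': 5}
i=8, x='y': counts = {'y': 13, 'z': 18, 'x': 5}
i=9, x='z': counts = {'y': 13, 'z': 27, 'x': 5}

{'y': 13, 'z': 27, 'x': 5}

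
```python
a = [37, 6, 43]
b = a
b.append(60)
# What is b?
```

After line 1: a = [37, 6, 43]
After line 2 (b = a is an alias, same object): a = [37, 6, 43], b = [37, 6, 43]
After line 3 (b.append mutates the shared list): a = [37, 6, 43, 60], b = [37, 6, 43, 60]

[37, 6, 43, 60]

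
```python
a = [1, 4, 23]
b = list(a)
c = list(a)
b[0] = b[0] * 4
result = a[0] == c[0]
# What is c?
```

After line 1: a = [1, 4, 23]
After line 2 (b = list(a), copy): a = [1, 4, 23], b = [1, 4, 23]
After line 3 (c = list(a) is a copy, new object): c = [1, 4, 23]
After line 4 (b[0] = 1 * 4 = 4; only b mutates (copy)): a = [1, 4, 23], b = [4, 4, 23], c = [1, 4, 23]
After line 5 (a[0] = 1, c[0] = 1; result = True)

[1, 4, 23]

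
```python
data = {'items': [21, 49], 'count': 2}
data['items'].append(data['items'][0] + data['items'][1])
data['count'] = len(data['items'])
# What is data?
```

After line 1: data = {'items': [21, 49], 'count': 2}
After line 2 (append 21 + 49 = 70): data = {'items': [21, 49, 70], 'count': 2}
After line 3 (count = len(items) = 3): data = {'items': [21, 49, 70], 'count': 3}

{'items': [21, 49, 70], 'count': 3}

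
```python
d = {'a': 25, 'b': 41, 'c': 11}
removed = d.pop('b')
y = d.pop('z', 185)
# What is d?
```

After line 1: d = {'a': 25, 'b': 41, 'c': 11}
After line 2 (pop 'b' returns 41): d = {'a': 25, 'c': 11}, removed = 41
After line 3 (pop 'z' missing, returns default 185): d = {'a': 25, 'c': 11}, y = 185

{'a': 25, 'c': 11}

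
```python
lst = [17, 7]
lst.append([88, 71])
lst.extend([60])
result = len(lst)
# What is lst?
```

After line 1: lst = [17, 7]
After line 2 (append adds [88, 71] as single element): lst = [17, 7, [88, 71]]
After line 3 (extend unpacks [60], adds 60): lst = [17, 7, [88, 71], 60]
After line 4: result = len(lst) = 4

[17, 7, [88, 71], 60]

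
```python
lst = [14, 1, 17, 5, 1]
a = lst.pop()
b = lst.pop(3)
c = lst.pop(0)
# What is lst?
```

After line 1: lst = [14, 1, 17, 5, 1]
After line 2 (pop() -> a = 1): lst = [14, 1, 17, 5]
After line 3 (pop(3) -> b = 5): lst = [14, 1, 17]
After line 4 (pop(0) -> c = 14): lst = [1, 17]

[1, 17]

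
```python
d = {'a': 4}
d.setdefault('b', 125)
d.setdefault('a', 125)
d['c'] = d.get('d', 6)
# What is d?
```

After line 1: d = {'a': 4}
After line 2 (setdefault adds 'b'=125): d = {'a': 4, 'b': 125}
After line 3 (setdefault 'a' no-op, already exists): d = {'a': 4, 'b': 125}
After line 4 (get('d', 6) returns default since 'd' not in d): d = {'a': 4, 'b': 125, 'c': 6}

{'a': 4, 'b': 125, 'c': 6}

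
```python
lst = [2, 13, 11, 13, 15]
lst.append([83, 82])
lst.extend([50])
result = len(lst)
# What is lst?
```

After line 1: lst = [2, 13, 11, 13, 15]
After line 2 (append adds [83, 82] as single element): lst = [2, 13, 11, 13, 15, [83, 82]]
After line 3 (extend unpacks [50], adds 50): lst = [2, 13, 11, 13, 15, [83, 82], 50]
After line 4: result = len(lst) = 7

[2, 13, 11, 13, 15, [83, 82], 50]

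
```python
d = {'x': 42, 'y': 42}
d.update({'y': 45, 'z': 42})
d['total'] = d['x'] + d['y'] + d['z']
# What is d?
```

After line 1: d = {'x': 42, 'y': 42}
After line 2 (y overwritten, z added): d = {'x': 42, 'y': 45, 'z': 42}
After line 3 (total = 42 + 45 + 42 = 129): d = {'x': 42, 'y': 45, 'z': 42, 'total': 129}

{'x': 42, 'y': 45, 'z': 42, 'total': 129}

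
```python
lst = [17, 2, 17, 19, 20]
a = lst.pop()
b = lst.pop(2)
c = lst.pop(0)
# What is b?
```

After line 1: lst = [17, 2, 17, 19, 20]
After line 2 (pop() -> a = 20): lst = [17, 2, 17, 19]
After line 3 (pop(2) -> b = 17): lst = [17, 2, 19]
After line 4 (pop(0) -> c = 17): lst = [2, 19]

17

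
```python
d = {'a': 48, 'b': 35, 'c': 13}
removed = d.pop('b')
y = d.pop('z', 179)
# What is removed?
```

After line 1: d = {'a': 48, 'b': 35, 'c': 13}
After line 2 (pop 'b' returns 35): d = {'a': 48, 'c': 13}, removed = 35
After line 3 (pop 'z' missing, returns default 179): d = {'a': 48, 'c': 13}, y = 179

35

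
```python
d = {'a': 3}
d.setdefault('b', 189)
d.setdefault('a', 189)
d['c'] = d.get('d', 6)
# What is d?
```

After line 1: d = {'a': 3}
After line 2 (setdefault adds 'b'=189): d = {'a': 3, 'b': 189}
After line 3 (setdefault 'a' no-op, already exists): d = {'a': 3, 'b': 189}
After line 4 (get('d', 6) returns default since 'd' not in d): d = {'a': 3, 'b': 189, 'c': 6}

{'a': 3, 'b': 189, 'c': 6}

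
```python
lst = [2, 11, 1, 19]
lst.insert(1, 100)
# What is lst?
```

[2, 100, 11, 1, 19]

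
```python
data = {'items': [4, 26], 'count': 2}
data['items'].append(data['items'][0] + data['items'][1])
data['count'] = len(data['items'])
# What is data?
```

After line 1: data = {'items': [4, 26], 'count': 2}
After line 2 (append 4 + 26 = 30): data = {'items': [4, 26, 30], 'count': 2}
After line 3 (count = len(items) = 3): data = {'items': [4, 26, 30], 'count': 3}

{'items': [4, 26, 30], 'count': 3}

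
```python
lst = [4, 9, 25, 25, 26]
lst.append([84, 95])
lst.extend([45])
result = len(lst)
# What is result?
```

After line 1: lst = [4, 9, 25, 25, 26]
After line 2 (append adds [84, 95] as single element): lst = [4, 9, 25, 25, 26, [84, 95]]
After line 3 (extend unpacks [45], adds 45): lst = [4, 9, 25, 25, 26, [84, 95], 45]
After line 4: result = len(lst) = 7

7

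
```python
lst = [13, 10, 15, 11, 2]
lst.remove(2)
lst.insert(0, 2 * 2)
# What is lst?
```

After line 1: lst = [13, 10, 15, 11, 2]
After line 2 (remove first 2): lst = [13, 10, 15, 11]
After line 3 (insert 4 at index 0): lst = [4, 13, 10, 15, 11]

[4, 13, 10, 15, 11]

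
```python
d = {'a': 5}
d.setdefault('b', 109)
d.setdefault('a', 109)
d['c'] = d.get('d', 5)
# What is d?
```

After line 1: d = {'a': 5}
After line 2 (setdefault adds 'b'=109): d = {'a': 5, 'b': 109}
After line 3 (setdefault 'a' no-op, already exists): d = {'a': 5, 'b': 109}
After line 4 (get('d', 5) returns default since 'd' not in d): d = {'a': 5, 'b': 109, 'c': 5}

{'a': 5, 'b': 109, 'c': 5}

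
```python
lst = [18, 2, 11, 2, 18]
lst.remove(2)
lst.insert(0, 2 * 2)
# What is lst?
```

After line 1: lst = [18, 2, 11, 2, 18]
After line 2 (remove first 2): lst = [18, 11, 2, 18]
After line 3 (insert 4 at index 0): lst = [4, 18, 11, 2, 18]

[4, 18, 11, 2, 18]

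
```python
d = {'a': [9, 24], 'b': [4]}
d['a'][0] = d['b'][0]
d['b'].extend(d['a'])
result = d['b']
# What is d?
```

After line 1: d = {'a': [9, 24], 'b': [4]}
After line 2 (a[0] = b[0] = 4): d = {'a': [4, 24], 'b': [4]}
After line 3 (b.extend(a) appends [4, 24]): d = {'a': [4, 24], 'b': [4, 4, 24]}
After line 4: result = d['b'] = [4, 4, 24]

{'a': [4, 24], 'b': [4, 4, 24]}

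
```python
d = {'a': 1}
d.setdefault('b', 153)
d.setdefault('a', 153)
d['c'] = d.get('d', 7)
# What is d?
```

After line 1: d = {'a': 1}
After line 2 (setdefault adds 'b'=153): d = {'a': 1, 'b': 153}
After line 3 (setdefault 'a' no-op, already exists): d = {'a': 1, 'b': 153}
After line 4 (get('d', 7) returns default since 'd' not in d): d = {'a': 1, 'b': 153, 'c': 7}

{'a': 1, 'b': 153, 'c': 7}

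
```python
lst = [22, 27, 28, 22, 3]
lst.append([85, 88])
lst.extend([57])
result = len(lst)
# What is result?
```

After line 1: lst = [22, 27, 28, 22, 3]
After line 2 (append adds [85, 88] as single element): lst = [22, 27, 28, 22, 3, [85, 88]]
After line 3 (extend unpacks [57], adds 57): lst = [22, 27, 28, 22, 3, [85, 88], 57]
After line 4: result = len(lst) = 7

7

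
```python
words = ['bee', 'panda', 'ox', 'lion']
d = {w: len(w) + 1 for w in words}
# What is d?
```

{'bee': 4, 'panda': 6, 'ox': 3, 'lion': 5}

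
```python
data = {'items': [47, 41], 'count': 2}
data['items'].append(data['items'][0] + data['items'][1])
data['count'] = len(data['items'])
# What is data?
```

After line 1: data = {'items': [47, 41], 'count': 2}
After line 2 (append 47 + 41 = 88): data = {'items': [47, 41, 88], 'count': 2}
After line 3 (count = len(items) = 3): data = {'items': [47, 41, 88], 'count': 3}

{'items': [47, 41, 88], 'count': 3}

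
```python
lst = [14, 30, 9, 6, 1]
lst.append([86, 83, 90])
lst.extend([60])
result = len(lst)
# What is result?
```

After line 1: lst = [14, 30, 9, 6, 1]
After line 2 (append adds [86, 83, 90] as single element): lst = [14, 30, 9, 6, 1, [86, 83, 90]]
After line 3 (extend unpacks [60], adds 60): lst = [14, 30, 9, 6, 1, [86, 83, 90], 60]
After line 4: result = len(lst) = 7

7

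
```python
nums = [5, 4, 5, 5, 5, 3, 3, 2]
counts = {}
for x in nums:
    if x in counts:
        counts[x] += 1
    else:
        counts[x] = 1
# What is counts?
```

Initial: counts = {}, nums = [5, 4, 5, 5, 5, 3, 3, 2]
See 5: counts = {5: 1}
See 4: counts = {5: 1, 4: 1}
See 5: counts = {5: 2, 4: 1}
See 5: counts = {5: 3, 4: 1}
See 5: counts = {5: 4, 4: 1}
See 3: counts = {5: 4, 4: 1, 3: 1}
See 3: counts = {5: 4, 4: 1, 3: 2}
See 2: counts = {5: 4, 4: 1, 3: 2, 2: 1}

{5: 4, 4: 1, 3: 2, 2: 1}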